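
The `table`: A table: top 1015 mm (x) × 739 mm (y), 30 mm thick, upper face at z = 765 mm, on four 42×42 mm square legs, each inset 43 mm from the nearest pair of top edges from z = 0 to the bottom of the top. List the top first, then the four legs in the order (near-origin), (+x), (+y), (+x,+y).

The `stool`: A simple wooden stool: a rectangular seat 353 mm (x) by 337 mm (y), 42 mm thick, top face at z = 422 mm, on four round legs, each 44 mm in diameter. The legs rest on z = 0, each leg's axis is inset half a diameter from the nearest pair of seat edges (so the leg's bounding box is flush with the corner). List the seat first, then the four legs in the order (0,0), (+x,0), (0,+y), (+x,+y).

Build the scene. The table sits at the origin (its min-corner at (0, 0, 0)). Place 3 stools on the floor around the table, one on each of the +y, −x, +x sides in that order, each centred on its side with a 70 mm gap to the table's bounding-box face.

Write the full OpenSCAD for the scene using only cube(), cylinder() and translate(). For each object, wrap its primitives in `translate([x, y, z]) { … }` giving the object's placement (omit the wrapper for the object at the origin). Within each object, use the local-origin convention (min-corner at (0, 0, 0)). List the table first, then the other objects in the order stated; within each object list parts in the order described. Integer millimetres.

translate([0, 0, 735]) cube([1015, 739, 30]);
translate([43, 43, 0]) cube([42, 42, 735]);
translate([930, 43, 0]) cube([42, 42, 735]);
translate([43, 654, 0]) cube([42, 42, 735]);
translate([930, 654, 0]) cube([42, 42, 735]);
translate([331, 809, 0]) {
  translate([0, 0, 380]) cube([353, 337, 42]);
  translate([22, 22, 0]) cylinder(h = 380, r = 22);
  translate([331, 22, 0]) cylinder(h = 380, r = 22);
  translate([22, 315, 0]) cylinder(h = 380, r = 22);
  translate([331, 315, 0]) cylinder(h = 380, r = 22);
}
translate([-423, 201, 0]) {
  translate([0, 0, 380]) cube([353, 337, 42]);
  translate([22, 22, 0]) cylinder(h = 380, r = 22);
  translate([331, 22, 0]) cylinder(h = 380, r = 22);
  translate([22, 315, 0]) cylinder(h = 380, r = 22);
  translate([331, 315, 0]) cylinder(h = 380, r = 22);
}
translate([1085, 201, 0]) {
  translate([0, 0, 380]) cube([353, 337, 42]);
  translate([22, 22, 0]) cylinder(h = 380, r = 22);
  translate([331, 22, 0]) cylinder(h = 380, r = 22);
  translate([22, 315, 0]) cylinder(h = 380, r = 22);
  translate([331, 315, 0]) cylinder(h = 380, r = 22);
}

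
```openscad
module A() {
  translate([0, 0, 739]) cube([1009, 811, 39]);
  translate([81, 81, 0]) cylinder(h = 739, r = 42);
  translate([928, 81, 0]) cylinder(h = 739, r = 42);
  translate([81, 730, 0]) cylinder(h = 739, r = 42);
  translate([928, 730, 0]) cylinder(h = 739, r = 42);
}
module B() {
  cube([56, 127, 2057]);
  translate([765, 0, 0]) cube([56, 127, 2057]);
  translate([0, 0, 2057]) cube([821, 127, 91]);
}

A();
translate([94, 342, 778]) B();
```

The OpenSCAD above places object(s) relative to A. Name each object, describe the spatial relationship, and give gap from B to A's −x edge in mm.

The door frame's min-x is at 94; the table's min-x is 0; gap = 94 mm.

A is a table. B is a door frame. The door frame is on top of the table, centred. The gap from the door frame to the table's −x edge is 94 mm.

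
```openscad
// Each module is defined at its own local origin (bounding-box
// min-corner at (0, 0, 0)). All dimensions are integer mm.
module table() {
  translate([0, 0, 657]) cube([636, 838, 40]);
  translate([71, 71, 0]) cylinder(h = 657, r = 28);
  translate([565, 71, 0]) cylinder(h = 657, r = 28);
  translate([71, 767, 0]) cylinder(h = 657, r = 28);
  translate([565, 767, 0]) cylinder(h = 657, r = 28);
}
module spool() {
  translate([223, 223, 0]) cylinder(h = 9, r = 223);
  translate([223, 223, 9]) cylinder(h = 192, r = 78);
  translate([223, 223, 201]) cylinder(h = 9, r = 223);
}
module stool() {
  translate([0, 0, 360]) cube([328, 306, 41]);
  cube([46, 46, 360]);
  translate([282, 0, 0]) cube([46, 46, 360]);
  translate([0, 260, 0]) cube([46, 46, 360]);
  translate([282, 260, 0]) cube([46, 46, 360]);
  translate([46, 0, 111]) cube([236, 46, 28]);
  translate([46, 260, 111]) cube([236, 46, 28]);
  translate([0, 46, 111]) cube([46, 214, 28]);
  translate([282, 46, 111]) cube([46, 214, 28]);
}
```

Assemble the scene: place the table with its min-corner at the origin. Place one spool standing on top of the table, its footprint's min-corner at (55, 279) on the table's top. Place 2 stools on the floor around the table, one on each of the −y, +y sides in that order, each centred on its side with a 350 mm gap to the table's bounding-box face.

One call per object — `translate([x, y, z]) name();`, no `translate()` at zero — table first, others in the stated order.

table();
translate([55, 279, 697]) spool();
translate([154, -656, 0]) stool();
translate([154, 1188, 0]) stool();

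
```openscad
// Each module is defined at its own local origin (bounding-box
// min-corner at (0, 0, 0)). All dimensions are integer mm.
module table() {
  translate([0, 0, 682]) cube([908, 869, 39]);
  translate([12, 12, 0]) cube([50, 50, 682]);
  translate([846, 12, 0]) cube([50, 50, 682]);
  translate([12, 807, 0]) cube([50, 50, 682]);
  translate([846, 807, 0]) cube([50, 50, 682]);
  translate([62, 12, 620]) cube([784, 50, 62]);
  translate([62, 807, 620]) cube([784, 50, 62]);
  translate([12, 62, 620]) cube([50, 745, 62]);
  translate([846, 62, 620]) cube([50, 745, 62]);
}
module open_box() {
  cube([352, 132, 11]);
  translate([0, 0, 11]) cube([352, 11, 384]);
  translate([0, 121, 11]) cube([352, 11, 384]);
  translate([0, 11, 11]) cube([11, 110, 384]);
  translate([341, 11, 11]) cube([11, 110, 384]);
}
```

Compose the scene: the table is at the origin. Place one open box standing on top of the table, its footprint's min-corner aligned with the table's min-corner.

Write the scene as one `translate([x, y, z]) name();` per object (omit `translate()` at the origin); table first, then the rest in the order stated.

table();
translate([0, 0, 721]) open_box();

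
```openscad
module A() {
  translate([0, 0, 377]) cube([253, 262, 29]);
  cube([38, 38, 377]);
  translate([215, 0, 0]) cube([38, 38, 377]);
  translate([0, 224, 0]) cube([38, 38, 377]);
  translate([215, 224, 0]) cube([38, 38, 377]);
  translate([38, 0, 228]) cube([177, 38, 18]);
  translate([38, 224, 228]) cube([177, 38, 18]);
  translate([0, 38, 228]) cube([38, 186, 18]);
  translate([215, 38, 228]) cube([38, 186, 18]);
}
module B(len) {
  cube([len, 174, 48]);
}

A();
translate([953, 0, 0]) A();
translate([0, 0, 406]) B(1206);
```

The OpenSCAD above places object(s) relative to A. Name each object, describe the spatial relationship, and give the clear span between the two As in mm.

A is a stool. B is a beam. A beam spans the tops of two stools. The clear span between the two stools is 700 mm.

Second stool starts at x = 953; first ends at x = 253; clear span = 953 − 253 = 700 mm.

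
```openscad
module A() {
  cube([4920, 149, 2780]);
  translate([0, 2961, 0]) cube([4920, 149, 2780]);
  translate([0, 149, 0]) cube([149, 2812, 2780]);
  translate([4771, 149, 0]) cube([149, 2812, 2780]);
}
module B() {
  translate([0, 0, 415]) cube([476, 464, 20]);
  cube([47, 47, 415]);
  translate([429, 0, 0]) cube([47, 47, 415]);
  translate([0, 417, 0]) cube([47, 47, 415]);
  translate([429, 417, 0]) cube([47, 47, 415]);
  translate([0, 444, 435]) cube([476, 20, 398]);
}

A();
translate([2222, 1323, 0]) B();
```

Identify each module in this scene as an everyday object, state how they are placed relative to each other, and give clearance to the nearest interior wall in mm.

Clearances: x = 2073, y = 1174; minimum 1174 mm.

A is a house frame. B is a chair. The chair sits inside the house frame, centred. The clearance to the nearest interior wall is 1174 mm.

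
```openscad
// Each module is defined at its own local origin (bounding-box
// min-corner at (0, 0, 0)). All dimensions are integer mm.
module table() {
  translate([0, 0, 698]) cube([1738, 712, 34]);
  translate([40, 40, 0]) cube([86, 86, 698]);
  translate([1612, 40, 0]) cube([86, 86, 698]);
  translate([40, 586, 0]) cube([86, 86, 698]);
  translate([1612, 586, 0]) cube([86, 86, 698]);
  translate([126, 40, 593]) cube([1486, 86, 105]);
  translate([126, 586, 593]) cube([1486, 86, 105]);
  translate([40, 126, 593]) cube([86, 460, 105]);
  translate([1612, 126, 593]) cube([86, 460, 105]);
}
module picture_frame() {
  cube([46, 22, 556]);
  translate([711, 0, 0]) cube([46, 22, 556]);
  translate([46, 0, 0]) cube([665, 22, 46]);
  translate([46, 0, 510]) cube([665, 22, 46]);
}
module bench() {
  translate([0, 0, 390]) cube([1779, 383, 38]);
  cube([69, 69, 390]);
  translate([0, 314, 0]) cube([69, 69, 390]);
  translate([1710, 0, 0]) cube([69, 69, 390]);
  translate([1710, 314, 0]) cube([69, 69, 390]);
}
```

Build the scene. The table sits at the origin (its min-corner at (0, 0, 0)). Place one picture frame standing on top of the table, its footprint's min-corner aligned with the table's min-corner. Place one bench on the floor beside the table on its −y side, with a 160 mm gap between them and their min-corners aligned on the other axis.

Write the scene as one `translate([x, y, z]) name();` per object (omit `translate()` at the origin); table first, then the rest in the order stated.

table();
translate([0, 0, 732]) picture_frame();
translate([0, -543, 0]) bench();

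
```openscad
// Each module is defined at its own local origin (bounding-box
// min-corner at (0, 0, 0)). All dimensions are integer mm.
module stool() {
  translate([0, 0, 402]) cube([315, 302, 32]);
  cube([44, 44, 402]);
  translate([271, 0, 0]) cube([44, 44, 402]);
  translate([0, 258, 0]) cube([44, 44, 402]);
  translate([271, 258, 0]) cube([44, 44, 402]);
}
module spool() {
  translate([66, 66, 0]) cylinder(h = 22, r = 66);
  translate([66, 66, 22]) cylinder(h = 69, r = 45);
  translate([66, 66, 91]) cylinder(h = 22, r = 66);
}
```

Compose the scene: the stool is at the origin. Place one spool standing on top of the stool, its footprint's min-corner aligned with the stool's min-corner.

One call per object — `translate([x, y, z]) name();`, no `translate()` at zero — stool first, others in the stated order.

stool();
translate([0, 0, 434]) spool();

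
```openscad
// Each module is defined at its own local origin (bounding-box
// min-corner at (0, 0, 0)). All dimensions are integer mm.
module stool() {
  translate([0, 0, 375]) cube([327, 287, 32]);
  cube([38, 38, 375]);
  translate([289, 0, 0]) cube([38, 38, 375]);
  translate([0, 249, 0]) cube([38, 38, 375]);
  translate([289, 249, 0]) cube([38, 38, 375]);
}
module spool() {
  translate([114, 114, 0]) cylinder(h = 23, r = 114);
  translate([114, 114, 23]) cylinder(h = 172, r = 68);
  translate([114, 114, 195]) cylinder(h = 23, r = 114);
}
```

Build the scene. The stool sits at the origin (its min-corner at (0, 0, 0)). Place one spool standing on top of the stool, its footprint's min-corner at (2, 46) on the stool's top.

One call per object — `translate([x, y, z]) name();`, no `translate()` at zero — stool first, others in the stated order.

stool();
translate([2, 46, 407]) spool();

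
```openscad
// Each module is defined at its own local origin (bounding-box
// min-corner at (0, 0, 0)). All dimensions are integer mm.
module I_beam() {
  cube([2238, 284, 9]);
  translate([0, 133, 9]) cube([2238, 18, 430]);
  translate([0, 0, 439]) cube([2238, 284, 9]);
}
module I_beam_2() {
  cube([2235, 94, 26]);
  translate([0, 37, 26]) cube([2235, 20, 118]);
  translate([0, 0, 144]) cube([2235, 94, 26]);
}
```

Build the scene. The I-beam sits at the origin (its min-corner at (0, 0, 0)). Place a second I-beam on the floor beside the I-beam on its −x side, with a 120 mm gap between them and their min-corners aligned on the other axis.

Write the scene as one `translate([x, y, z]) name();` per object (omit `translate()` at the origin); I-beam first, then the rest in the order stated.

I_beam();
translate([-2355, 0, 0]) I_beam_2();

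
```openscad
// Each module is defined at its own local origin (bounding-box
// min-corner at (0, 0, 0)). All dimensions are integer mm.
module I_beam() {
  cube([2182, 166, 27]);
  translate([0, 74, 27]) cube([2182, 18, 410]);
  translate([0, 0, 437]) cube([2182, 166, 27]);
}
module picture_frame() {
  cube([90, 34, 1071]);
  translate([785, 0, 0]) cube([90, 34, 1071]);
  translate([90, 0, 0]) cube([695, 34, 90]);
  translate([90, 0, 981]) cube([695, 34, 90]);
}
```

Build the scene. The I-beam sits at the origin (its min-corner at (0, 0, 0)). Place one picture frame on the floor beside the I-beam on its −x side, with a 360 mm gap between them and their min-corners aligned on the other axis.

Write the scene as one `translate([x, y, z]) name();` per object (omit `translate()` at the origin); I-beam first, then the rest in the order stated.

I_beam();
translate([-1235, 0, 0]) picture_frame();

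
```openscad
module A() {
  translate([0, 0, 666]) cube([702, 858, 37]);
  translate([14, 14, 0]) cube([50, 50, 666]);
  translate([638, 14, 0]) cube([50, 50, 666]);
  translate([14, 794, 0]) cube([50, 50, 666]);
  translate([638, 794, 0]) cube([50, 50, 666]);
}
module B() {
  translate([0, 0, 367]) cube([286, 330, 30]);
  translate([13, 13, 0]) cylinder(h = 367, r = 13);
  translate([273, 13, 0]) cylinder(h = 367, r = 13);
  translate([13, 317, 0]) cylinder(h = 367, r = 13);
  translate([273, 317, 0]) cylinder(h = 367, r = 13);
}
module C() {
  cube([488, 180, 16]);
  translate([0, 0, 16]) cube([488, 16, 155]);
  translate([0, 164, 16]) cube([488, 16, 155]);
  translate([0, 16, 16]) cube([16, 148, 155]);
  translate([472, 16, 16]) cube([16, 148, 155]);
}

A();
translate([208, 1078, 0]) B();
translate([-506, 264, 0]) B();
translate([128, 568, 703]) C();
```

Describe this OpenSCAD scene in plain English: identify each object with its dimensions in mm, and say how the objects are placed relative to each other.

A is a table: top 702 mm (x) × 858 mm (y), 37 mm thick, upper face at z = 703 mm, on four 50×50 mm square legs, each inset 14 mm from the nearest pair of top edges, running from z = 0 to the bottom of the top.

B is a four-legged stool. The seat is a 286×330×30 mm slab whose top surface is at z = 397 mm; four round legs, each 26 mm in diameter, run from the floor (z = 0) to the underside of the seat, each leg's axis is inset half a diameter from the nearest pair of seat edges (so the leg's bounding box is flush with the corner).

C is an open-topped rectangular box: outside dimensions 488×180×171 mm, with a uniform wall and base thickness of 16 mm. The base is a full 488×180 slab on the floor; four walls sit on top of the base. The front and back walls (the −y and +y sides) span the full width; the two side walls fit between them.

Two stools sit around the table at the +y, −x sides. The open box is on top of the table.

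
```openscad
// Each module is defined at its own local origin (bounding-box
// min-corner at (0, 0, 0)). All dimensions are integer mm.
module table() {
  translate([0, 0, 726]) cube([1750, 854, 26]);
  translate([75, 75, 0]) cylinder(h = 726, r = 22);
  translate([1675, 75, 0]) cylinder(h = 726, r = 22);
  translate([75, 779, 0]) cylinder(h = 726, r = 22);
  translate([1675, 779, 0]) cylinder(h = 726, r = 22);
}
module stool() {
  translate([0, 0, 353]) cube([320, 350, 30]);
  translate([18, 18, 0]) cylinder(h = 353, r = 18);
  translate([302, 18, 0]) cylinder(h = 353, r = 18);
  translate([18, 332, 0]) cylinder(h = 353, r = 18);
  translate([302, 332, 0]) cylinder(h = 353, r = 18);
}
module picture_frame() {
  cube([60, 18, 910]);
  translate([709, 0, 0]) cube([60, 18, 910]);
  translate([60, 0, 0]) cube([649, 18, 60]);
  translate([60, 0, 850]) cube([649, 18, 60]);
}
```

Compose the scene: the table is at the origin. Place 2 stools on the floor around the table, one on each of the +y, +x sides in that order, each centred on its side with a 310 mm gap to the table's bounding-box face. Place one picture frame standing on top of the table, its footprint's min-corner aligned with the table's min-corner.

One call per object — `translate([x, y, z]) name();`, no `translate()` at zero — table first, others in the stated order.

table();
translate([715, 1164, 0]) stool();
translate([2060, 252, 0]) stool();
translate([0, 0, 752]) picture_frame();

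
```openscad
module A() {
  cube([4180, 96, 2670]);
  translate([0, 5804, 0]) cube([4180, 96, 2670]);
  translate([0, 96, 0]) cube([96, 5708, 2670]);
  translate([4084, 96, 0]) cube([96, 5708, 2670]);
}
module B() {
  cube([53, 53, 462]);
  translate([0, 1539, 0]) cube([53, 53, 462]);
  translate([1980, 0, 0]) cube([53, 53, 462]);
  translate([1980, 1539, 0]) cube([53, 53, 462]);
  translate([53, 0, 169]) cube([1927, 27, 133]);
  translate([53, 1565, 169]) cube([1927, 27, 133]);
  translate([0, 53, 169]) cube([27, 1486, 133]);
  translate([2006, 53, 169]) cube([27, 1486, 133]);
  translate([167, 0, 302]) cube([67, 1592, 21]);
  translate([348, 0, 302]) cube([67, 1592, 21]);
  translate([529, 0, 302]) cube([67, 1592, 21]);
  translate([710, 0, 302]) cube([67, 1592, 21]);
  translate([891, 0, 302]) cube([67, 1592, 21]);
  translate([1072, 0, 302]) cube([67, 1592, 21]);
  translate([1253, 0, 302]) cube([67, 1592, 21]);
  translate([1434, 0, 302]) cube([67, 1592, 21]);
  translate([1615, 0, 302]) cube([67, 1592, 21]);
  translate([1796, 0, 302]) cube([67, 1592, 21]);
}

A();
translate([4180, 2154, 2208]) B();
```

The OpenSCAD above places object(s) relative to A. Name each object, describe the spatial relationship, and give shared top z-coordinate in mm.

Both tops at z = 2670 mm.

A is a house frame. B is a bed frame. The bed frame is beside the house frame with their tops flush at z = 2670. The shared top z-coordinate is 2670 mm.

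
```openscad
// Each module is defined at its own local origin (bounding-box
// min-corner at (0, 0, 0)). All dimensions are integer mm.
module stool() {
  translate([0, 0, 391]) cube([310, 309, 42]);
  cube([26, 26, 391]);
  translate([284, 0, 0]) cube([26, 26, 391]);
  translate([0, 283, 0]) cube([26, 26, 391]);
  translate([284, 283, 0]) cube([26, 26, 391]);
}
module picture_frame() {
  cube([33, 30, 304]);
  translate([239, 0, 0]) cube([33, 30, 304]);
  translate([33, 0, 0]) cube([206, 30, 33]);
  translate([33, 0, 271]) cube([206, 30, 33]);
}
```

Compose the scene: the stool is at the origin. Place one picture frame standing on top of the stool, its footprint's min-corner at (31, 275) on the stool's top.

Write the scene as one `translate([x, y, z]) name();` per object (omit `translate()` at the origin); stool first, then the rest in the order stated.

stool();
translate([31, 275, 433]) picture_frame();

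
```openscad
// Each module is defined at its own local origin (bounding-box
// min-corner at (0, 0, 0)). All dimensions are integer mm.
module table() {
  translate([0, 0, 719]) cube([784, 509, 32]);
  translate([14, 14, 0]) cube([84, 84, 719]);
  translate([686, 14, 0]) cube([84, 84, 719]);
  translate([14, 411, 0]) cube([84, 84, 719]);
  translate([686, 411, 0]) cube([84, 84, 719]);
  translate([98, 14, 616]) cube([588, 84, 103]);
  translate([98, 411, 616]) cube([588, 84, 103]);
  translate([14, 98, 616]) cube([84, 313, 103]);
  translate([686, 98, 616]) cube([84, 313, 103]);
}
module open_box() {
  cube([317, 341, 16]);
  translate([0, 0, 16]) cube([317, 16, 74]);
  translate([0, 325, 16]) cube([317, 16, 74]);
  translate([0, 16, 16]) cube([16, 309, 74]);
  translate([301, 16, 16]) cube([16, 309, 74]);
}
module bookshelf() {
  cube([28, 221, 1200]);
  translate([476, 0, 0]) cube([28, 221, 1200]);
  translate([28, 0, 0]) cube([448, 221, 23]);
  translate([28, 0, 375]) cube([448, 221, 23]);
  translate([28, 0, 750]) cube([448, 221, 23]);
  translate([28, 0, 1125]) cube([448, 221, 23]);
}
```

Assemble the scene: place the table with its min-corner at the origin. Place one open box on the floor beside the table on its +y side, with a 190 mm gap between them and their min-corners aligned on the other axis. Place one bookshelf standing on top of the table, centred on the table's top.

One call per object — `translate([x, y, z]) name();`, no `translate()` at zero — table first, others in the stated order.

table();
translate([0, 699, 0]) open_box();
translate([140, 144, 751]) bookshelf();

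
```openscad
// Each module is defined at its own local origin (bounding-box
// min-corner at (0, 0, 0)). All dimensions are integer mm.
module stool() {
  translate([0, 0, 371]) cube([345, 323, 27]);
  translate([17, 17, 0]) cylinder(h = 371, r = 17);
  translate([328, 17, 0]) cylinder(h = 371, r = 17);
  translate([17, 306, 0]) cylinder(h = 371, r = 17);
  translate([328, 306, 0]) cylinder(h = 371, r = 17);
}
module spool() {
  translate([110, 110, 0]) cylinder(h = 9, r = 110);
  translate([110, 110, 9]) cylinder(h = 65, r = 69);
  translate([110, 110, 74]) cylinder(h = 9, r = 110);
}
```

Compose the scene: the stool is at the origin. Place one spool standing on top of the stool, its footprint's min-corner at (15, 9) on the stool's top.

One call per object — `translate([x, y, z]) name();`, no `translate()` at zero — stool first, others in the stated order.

stool();
translate([15, 9, 398]) spool();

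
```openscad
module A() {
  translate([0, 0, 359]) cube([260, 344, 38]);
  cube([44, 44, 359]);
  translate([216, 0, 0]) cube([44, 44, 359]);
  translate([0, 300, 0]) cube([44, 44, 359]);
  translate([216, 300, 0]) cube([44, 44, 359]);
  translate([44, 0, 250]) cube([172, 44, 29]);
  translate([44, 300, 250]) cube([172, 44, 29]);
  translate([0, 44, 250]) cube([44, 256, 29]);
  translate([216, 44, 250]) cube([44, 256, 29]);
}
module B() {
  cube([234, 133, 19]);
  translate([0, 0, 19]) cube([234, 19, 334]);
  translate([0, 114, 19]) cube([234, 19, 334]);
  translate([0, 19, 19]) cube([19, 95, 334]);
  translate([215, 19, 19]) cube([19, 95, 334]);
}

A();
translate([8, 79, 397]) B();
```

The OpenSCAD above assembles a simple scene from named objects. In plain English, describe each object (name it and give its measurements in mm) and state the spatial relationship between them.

A is a four-legged stool. The seat is 260×344 mm, 38 mm thick, top at z = 397 mm. It stands on four square legs, each 44×44 mm in cross-section, from z = 0 to the seat underside, each flush with a corner of the seat. Four stretchers, 44 mm wide and 29 mm tall, connect adjacent legs with their undersides at z = 250 mm, each running between the inner faces of the legs it joins and aligned with the legs' outer faces on the other axis.

B is an open-topped rectangular box: outside dimensions 234×133×353 mm, with a uniform wall and base thickness of 19 mm. The base is a full 234×133 slab on the floor; four walls sit on top of the base. The front and back walls (the −y and +y sides) span the full width; the two side walls fit between them.

The open box is on top of the stool.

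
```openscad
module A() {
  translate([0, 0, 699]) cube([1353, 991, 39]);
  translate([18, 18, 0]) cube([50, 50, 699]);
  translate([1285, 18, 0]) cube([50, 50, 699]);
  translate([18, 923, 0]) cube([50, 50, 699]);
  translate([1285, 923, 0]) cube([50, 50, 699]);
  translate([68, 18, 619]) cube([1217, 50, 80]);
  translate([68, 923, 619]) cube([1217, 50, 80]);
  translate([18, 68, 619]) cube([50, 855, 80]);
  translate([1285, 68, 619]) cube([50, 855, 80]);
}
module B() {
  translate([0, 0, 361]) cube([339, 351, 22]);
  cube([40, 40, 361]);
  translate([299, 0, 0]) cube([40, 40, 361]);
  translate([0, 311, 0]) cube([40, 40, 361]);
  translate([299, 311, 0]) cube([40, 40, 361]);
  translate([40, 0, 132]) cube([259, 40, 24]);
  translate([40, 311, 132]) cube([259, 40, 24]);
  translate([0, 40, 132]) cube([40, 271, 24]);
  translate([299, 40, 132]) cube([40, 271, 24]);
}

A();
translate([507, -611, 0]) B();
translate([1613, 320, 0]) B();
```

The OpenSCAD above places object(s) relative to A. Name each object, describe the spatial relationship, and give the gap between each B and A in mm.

A is a table. B is a stool. Two stools sit around the table at the −y, +x sides. The gap between each stool and the table is 260 mm.

Each stool's nearest face is 260 mm from the table's bounding box.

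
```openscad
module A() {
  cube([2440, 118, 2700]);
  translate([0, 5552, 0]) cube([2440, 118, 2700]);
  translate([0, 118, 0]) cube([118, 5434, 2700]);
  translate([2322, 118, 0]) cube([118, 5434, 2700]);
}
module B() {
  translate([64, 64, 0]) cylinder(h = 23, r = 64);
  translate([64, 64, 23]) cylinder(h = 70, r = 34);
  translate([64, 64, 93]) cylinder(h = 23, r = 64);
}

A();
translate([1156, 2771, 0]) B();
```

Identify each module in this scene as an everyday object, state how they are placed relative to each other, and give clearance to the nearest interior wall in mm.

Clearances: x = 1038, y = 2653; minimum 1038 mm.

A is a house frame. B is a spool. The spool sits inside the house frame, centred. The clearance to the nearest interior wall is 1038 mm.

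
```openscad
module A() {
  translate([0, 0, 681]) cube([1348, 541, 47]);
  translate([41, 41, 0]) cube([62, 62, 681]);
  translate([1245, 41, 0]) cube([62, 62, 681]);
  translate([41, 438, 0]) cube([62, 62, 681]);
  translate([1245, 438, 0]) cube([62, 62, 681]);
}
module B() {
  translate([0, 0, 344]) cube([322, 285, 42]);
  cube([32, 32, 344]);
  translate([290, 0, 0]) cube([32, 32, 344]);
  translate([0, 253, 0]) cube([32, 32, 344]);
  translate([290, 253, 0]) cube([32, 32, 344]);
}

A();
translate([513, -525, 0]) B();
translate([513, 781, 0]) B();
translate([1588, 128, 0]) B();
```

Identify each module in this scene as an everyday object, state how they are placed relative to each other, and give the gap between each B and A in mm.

A is a table. B is a stool. Three stools sit around the table at the −y, +y, +x sides. The gap between each stool and the table is 240 mm.

Each stool's nearest face is 240 mm from the table's bounding box.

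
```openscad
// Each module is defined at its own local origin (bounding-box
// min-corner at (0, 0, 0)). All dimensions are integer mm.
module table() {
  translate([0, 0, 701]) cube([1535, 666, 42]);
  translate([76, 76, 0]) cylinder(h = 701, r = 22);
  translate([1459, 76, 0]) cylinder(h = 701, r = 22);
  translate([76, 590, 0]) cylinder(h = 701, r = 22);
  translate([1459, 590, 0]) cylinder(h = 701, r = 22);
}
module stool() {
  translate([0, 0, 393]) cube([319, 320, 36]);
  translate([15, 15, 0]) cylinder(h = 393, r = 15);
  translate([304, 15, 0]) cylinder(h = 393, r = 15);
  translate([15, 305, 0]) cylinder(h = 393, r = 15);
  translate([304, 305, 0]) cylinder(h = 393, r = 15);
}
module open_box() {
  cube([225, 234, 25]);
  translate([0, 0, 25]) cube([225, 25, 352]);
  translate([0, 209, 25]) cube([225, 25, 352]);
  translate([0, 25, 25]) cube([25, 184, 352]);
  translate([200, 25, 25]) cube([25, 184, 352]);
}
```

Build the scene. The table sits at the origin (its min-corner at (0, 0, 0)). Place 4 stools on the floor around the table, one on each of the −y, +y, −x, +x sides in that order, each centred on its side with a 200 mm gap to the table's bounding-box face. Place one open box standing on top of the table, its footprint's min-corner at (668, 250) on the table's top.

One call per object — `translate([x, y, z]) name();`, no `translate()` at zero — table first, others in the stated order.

table();
translate([608, -520, 0]) stool();
translate([608, 866, 0]) stool();
translate([-519, 173, 0]) stool();
translate([1735, 173, 0]) stool();
translate([668, 250, 743]) open_box();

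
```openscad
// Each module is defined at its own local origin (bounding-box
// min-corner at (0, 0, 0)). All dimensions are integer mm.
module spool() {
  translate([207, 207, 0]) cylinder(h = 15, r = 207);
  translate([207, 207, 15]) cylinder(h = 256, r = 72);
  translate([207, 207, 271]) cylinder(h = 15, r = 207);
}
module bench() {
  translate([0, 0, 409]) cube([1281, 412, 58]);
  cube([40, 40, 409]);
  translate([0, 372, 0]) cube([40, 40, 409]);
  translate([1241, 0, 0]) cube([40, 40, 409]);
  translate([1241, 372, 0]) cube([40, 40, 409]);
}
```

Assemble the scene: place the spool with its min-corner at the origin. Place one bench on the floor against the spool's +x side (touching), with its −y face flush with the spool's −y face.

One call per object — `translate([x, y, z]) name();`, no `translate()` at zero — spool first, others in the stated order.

spool();
translate([414, 0, 0]) bench();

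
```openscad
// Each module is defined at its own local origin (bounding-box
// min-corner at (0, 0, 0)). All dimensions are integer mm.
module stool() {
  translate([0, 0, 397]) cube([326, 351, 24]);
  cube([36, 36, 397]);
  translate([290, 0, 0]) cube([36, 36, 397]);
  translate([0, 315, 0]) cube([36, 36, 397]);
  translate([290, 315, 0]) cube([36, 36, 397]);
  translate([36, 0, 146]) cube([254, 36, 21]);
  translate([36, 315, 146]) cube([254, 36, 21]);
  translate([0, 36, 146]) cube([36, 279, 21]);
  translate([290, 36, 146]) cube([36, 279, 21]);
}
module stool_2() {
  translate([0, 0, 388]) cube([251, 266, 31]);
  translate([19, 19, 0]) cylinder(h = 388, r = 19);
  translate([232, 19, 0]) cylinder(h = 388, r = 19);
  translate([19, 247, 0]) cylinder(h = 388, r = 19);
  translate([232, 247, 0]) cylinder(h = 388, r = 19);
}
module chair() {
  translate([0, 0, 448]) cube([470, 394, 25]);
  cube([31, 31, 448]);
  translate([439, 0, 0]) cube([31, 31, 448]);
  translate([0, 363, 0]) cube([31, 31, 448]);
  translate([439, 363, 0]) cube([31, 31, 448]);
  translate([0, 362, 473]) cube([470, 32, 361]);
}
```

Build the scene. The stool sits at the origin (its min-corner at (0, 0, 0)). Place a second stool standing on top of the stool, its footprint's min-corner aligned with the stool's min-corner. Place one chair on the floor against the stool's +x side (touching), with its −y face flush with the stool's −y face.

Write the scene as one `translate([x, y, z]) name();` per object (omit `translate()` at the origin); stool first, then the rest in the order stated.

stool();
translate([0, 0, 421]) stool_2();
translate([326, 0, 0]) chair();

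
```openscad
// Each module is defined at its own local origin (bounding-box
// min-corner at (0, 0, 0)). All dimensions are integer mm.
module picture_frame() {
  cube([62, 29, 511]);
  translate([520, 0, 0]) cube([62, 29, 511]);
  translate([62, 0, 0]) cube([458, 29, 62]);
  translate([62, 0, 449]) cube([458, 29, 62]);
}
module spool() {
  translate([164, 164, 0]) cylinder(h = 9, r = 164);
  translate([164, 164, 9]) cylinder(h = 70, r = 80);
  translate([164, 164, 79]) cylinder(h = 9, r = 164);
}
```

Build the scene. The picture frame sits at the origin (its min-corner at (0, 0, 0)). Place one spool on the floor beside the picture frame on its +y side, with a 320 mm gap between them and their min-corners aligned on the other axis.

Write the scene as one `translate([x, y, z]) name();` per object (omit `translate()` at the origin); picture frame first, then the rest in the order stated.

picture_frame();
translate([0, 349, 0]) spool();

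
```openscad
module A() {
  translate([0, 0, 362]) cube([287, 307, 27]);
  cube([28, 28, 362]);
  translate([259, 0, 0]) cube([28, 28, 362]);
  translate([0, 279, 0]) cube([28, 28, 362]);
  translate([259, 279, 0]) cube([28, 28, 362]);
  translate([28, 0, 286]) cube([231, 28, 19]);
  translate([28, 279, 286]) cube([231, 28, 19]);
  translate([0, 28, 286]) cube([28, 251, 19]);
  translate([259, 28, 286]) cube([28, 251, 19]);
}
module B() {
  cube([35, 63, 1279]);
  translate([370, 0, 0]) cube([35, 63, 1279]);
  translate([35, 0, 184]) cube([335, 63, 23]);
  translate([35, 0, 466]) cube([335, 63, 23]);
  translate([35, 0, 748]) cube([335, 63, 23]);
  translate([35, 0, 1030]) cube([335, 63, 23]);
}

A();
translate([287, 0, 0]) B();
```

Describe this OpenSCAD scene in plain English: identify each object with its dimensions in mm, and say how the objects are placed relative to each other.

A is a simple wooden stool: a rectangular seat 287 mm (x) by 307 mm (y), 27 mm thick, top face at z = 389 mm, on four square legs, each 28×28 mm in cross-section. The legs rest on z = 0, each flush with a corner of the seat. Four stretchers, 28 mm wide and 19 mm tall, connect adjacent legs with their undersides at z = 286 mm, each running between the inner faces of the legs it joins and aligned with the legs' outer faces on the other axis.

B is a straight ladder. Two 35×63 mm vertical rails, 1279 mm tall, stand 405 mm apart (outside-to-outside) with their front faces coplanar on the −y side. 4 rungs, each 63 mm deep and 23 mm tall, span between the inner faces of the rails, front faces flush with the rails. The lowest rung's underside is at z = 184 mm and rungs are spaced 282 mm apart (underside to underside).

The ladder is against the stool's +x side, with their −y faces flush.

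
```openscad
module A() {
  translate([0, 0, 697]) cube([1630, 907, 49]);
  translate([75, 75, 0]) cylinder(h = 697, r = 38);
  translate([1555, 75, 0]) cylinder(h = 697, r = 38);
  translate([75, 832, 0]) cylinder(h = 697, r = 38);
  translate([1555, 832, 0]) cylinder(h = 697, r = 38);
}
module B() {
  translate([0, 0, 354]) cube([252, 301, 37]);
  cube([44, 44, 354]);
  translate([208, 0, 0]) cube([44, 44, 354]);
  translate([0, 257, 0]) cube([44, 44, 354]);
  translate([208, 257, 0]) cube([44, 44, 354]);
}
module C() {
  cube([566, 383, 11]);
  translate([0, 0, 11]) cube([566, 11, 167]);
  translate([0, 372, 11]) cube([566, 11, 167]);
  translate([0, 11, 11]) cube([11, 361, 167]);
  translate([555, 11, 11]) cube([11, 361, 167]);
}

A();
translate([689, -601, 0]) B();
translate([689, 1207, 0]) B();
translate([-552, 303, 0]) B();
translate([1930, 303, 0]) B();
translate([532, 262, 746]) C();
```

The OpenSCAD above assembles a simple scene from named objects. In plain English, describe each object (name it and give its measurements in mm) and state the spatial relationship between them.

A is a table with a 1630×907 mm rectangular top, 49 mm thick, top surface at z = 746 mm, supported by four round legs of 76 mm diameter, each leg's bounding box inset 37 mm from the nearest pair of top edges, running from the floor.

B is a four-legged stool. The seat is a 252×301×37 mm slab whose top surface is at z = 391 mm; four square legs, each 44×44 mm in cross-section, run from the floor (z = 0) to the underside of the seat, each flush with a corner of the seat.

C is an open storage box with external size 566×383×178 mm and wall thickness 11 mm (the base is also 11 mm thick). The base covers the whole footprint; the four walls stand on the base, with the y-facing walls full-width and the x-facing walls fitting between their inner faces.

Four stools sit around the table at the −y, +y, −x, +x sides. The open box is on top of the table, centred.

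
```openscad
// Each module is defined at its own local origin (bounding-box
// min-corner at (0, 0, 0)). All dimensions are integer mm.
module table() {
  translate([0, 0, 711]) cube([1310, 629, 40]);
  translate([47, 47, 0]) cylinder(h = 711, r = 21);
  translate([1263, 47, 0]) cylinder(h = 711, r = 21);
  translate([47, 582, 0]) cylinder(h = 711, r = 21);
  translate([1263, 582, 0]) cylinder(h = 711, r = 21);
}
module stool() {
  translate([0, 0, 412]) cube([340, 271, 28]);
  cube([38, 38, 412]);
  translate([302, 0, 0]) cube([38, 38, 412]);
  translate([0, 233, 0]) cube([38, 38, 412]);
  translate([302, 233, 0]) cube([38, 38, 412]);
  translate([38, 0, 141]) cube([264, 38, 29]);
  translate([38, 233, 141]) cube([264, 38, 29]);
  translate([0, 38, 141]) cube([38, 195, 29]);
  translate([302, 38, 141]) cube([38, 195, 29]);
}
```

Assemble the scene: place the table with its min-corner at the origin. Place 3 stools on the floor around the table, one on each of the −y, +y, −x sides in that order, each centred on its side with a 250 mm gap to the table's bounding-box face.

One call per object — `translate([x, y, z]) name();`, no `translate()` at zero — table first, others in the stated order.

table();
translate([485, -521, 0]) stool();
translate([485, 879, 0]) stool();
translate([-590, 179, 0]) stool();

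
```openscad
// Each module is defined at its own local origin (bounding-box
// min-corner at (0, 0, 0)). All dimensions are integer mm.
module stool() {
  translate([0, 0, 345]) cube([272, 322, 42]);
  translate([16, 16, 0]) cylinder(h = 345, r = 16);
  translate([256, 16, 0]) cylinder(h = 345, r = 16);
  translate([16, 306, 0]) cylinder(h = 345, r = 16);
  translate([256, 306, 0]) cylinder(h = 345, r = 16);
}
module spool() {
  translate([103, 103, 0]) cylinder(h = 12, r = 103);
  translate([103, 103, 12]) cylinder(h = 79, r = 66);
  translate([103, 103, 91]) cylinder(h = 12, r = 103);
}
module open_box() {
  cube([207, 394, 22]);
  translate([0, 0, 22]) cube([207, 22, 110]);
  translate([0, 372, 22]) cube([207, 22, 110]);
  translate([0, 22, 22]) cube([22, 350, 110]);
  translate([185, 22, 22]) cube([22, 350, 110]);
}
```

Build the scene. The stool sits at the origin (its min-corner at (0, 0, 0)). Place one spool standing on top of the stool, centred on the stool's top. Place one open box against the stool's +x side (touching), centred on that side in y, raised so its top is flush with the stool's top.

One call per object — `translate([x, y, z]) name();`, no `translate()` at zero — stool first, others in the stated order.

stool();
translate([33, 58, 387]) spool();
translate([272, -36, 255]) open_box();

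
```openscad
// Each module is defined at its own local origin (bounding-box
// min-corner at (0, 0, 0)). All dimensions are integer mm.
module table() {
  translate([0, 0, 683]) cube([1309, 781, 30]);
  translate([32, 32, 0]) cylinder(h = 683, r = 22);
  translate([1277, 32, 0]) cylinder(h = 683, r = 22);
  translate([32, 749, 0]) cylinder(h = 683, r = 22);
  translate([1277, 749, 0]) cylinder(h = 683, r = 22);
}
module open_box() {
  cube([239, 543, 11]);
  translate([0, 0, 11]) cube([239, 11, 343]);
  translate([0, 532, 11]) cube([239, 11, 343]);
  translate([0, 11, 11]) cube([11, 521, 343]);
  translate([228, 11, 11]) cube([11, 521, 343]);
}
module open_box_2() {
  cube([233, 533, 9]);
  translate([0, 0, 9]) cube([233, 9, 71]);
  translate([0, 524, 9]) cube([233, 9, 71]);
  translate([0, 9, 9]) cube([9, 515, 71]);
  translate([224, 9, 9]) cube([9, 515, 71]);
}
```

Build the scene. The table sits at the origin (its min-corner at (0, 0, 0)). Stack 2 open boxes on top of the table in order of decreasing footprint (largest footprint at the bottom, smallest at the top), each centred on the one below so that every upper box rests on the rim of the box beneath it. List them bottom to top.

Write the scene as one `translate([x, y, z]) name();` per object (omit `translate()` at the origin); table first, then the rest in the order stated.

table();
translate([535, 119, 713]) open_box();
translate([538, 124, 1067]) open_box_2();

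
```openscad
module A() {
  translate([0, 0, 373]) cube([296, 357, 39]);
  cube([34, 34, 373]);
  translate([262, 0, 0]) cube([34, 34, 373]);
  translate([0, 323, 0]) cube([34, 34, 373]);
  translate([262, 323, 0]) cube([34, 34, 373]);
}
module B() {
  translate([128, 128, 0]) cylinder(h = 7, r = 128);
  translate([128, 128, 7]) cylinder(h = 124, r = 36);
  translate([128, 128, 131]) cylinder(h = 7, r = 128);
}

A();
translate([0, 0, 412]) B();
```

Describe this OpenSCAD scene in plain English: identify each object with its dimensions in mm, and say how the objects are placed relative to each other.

A is a simple wooden stool: a rectangular seat 296 mm (x) by 357 mm (y), 39 mm thick, top face at z = 412 mm, on four square legs, each 34×34 mm in cross-section. The legs rest on z = 0, each flush with a corner of the seat.

B is a spool: two coaxial disc flanges of radius 128 mm and thickness 7 mm, joined by a core cylinder of radius 36 mm and height 124 mm. The lower flange rests on z = 0 and the three cylinders share a vertical axis.

The spool is on top of the stool.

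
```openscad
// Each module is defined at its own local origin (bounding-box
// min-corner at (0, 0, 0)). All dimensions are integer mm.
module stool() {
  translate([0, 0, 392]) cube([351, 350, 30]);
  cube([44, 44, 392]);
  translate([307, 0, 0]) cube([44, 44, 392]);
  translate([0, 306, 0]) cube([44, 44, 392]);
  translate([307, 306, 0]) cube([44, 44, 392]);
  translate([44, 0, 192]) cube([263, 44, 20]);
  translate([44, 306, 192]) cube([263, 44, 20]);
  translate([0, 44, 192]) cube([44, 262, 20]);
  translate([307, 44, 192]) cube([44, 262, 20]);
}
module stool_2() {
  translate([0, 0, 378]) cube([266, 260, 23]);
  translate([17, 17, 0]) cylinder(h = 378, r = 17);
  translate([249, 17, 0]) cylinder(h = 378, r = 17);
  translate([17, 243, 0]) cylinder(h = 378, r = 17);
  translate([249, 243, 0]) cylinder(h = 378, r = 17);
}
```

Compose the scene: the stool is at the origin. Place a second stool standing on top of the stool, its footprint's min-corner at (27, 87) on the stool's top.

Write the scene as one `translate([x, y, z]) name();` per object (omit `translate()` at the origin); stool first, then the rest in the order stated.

stool();
translate([27, 87, 422]) stool_2();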